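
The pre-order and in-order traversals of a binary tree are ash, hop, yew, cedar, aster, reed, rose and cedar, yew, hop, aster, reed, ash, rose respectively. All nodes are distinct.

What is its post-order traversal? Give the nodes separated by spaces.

cedar yew reed aster hop rose ash

The first element of pre-order is the root; it splits in-order into left and right subtrees.
Root ash: left subtree has 5 nodes {cedar, yew, hop, aster, reed}, right has 1 {rose}.
  Root hop: left subtree has 2 nodes {cedar, yew}, right has 2 {aster, reed}.
    Root yew: left subtree has 1 node {cedar}, right has 0 { }.
    Root aster: left subtree has 0 nodes { }, right has 1 {reed}.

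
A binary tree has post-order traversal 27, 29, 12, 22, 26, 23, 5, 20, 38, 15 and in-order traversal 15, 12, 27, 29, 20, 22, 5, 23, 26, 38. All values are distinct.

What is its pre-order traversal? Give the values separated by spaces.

15 38 20 12 29 27 5 22 23 26

The last element of post-order is the root; it splits in-order into left and right subtrees.
Root 15: left subtree has 0 nodes { }, right has 9 {12, 27, 29, 20, 22, 5, 23, 26, 38}.
  Root 38: left subtree has 8 nodes {12, 27, 29, 20, 22, 5, 23, 26}, right has 0 { }.
    Root 20: left subtree has 3 nodes {12, 27, 29}, right has 4 {22, 5, 23, 26}.
      Root 12: left subtree has 0 nodes { }, right has 2 {27, 29}.
        Root 29: left subtree has 1 node {27}, right has 0 { }.
      Root 5: left subtree has 1 node {22}, right has 2 {23, 26}.
        Root 23: left subtree has 0 nodes { }, right has 1 {26}.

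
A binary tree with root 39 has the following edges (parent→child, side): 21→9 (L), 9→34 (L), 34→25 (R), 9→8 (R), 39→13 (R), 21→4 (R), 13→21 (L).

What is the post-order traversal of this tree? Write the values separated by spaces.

Post-order visits the left subtree, then the right subtree, then the node.
At 39: no left child.
At 39: go right to 13.
  At 13: go left to 21.
    At 21: go left to 9.
      At 9: go left to 34.
        At 34: no left child.
        At 34: go right to 25.
          25 is a leaf — visit 25.
        Visit 34.
      At 9: go right to 8.
        8 is a leaf — visit 8.
      Visit 9.
    At 21: go right to 4.
      4 is a leaf — visit 4.
    Visit 21.
  At 13: no right child.
  Visit 13.
Visit 39.

25 34 8 9 4 21 13 39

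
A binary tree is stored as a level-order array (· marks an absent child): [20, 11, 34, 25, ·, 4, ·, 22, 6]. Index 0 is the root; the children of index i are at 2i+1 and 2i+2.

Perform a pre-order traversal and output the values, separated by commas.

Pre-order visits the node, then its left subtree, then its right subtree.
Visit 20.
At 20: go left to 11.
  Visit 11.
  At 11: go left to 25.
    Visit 25.
    At 25: go left to 22.
      22 is a leaf — visit 22.
    At 25: go right to 6.
      6 is a leaf — visit 6.
  At 11: no right child.
At 20: go right to 34.
  Visit 34.
  At 34: go left to 4.
    4 is a leaf — visit 4.
  At 34: no right child.

20, 11, 25, 22, 6, 34, 4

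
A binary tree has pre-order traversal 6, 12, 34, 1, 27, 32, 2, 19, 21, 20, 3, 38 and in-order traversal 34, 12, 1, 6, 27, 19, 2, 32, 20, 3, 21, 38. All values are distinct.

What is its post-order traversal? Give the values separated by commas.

The first element of pre-order is the root; it splits in-order into left and right subtrees.
Root 6: left subtree has 3 nodes {34, 12, 1}, right has 8 {27, 19, 2, 32, 20, 3, 21, 38}.
  Root 12: left subtree has 1 node {34}, right has 1 {1}.
  Root 27: left subtree has 0 nodes { }, right has 7 {19, 2, 32, 20, 3, 21, 38}.
    Root 32: left subtree has 2 nodes {19, 2}, right has 4 {20, 3, 21, 38}.
      Root 2: left subtree has 1 node {19}, right has 0 { }.
      Root 21: left subtree has 2 nodes {20, 3}, right has 1 {38}.
        Root 20: left subtree has 0 nodes { }, right has 1 {3}.

34, 1, 12, 19, 2, 3, 20, 38, 21, 32, 27, 6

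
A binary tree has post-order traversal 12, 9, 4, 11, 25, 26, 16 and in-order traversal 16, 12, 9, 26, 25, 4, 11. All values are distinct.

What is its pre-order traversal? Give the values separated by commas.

The last element of post-order is the root; it splits in-order into left and right subtrees.
Root 16: left subtree has 0 nodes { }, right has 6 {12, 9, 26, 25, 4, 11}.
  Root 26: left subtree has 2 nodes {12, 9}, right has 3 {25, 4, 11}.
    Root 9: left subtree has 1 node {12}, right has 0 { }.
    Root 25: left subtree has 0 nodes { }, right has 2 {4, 11}.
      Root 11: left subtree has 1 node {4}, right has 0 { }.

16, 26, 9, 12, 25, 11, 4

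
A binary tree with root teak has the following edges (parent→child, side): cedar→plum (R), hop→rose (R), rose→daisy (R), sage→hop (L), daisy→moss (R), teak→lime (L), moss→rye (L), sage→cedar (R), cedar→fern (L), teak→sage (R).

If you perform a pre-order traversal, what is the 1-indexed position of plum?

Pre-order visits the node, then its left subtree, then its right subtree.
Visit teak.
At teak: go left to lime.
  lime is a leaf — visit lime.
At teak: go right to sage.
  Visit sage.
  At sage: go left to hop.
    Visit hop.
    At hop: no left child.
    At hop: go right to rose.
      Visit rose.
      At rose: no left child.
      At rose: go right to daisy.
        Visit daisy.
        At daisy: no left child.
        At daisy: go right to moss.
          Visit moss.
          At moss: go left to rye.
            rye is a leaf — visit rye.
          At moss: no right child.
  At sage: go right to cedar.
    Visit cedar.
    At cedar: go left to fern.
      fern is a leaf — visit fern.
    At cedar: go right to plum.
      plum is a leaf — visit plum.
Full pre-order sequence: teak, lime, sage, hop, rose, daisy, moss, rye, cedar, fern, plum.

11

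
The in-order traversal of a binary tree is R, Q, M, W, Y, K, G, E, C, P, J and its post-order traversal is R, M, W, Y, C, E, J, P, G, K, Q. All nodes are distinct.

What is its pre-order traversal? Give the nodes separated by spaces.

Q R K Y W M G P E C J

The last element of post-order is the root; it splits in-order into left and right subtrees.
Root Q: left subtree has 1 node {R}, right has 9 {M, W, Y, K, G, E, C, P, J}.
  Root K: left subtree has 3 nodes {M, W, Y}, right has 5 {G, E, C, P, J}.
    Root Y: left subtree has 2 nodes {M, W}, right has 0 { }.
      Root W: left subtree has 1 node {M}, right has 0 { }.
    Root G: left subtree has 0 nodes { }, right has 4 {E, C, P, J}.
      Root P: left subtree has 2 nodes {E, C}, right has 1 {J}.
        Root E: left subtree has 0 nodes { }, right has 1 {C}.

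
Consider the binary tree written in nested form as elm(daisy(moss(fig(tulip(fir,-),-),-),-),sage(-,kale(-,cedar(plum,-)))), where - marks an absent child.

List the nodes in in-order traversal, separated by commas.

In-order visits the left subtree, then the node, then the right subtree.
At elm: go left to daisy.
  At daisy: go left to moss.
    At moss: go left to fig.
      At fig: go left to tulip.
        At tulip: go left to fir.
          fir is a leaf — visit fir.
        Visit tulip.
        At tulip: no right child.
      Visit fig.
      At fig: no right child.
    Visit moss.
    At moss: no right child.
  Visit daisy.
  At daisy: no right child.
Visit elm.
At elm: go right to sage.
  At sage: no left child.
  Visit sage.
  At sage: go right to kale.
    At kale: no left child.
    Visit kale.
    At kale: go right to cedar.
      At cedar: go left to plum.
        plum is a leaf — visit plum.
      Visit cedar.
      At cedar: no right child.

fir, tulip, fig, moss, daisy, elm, sage, kale, plum, cedar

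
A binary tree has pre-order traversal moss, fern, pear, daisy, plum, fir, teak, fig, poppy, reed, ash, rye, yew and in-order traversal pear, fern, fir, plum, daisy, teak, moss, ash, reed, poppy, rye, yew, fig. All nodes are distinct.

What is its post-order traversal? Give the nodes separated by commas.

The first element of pre-order is the root; it splits in-order into left and right subtrees.
Root moss: left subtree has 6 nodes {pear, fern, fir, plum, daisy, teak}, right has 6 {ash, reed, poppy, rye, yew, fig}.
  Root fern: left subtree has 1 node {pear}, right has 4 {fir, plum, daisy, teak}.
    Root daisy: left subtree has 2 nodes {fir, plum}, right has 1 {teak}.
      Root plum: left subtree has 1 node {fir}, right has 0 { }.
  Root fig: left subtree has 5 nodes {ash, reed, poppy, rye, yew}, right has 0 { }.
    Root poppy: left subtree has 2 nodes {ash, reed}, right has 2 {rye, yew}.
      Root reed: left subtree has 1 node {ash}, right has 0 { }.
      Root rye: left subtree has 0 nodes { }, right has 1 {yew}.

pear, fir, plum, teak, daisy, fern, ash, reed, yew, rye, poppy, fig, moss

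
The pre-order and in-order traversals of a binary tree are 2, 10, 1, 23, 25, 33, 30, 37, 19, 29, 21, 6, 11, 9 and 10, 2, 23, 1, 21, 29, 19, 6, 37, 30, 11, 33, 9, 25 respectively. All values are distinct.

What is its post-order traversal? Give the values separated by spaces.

10 23 21 29 6 19 37 11 30 9 33 25 1 2

The first element of pre-order is the root; it splits in-order into left and right subtrees.
Root 2: left subtree has 1 node {10}, right has 12 {23, 1, 21, 29, 19, 6, 37, 30, 11, 33, 9, 25}.
  Root 1: left subtree has 1 node {23}, right has 10 {21, 29, 19, 6, 37, 30, 11, 33, 9, 25}.
    Root 25: left subtree has 9 nodes {21, 29, 19, 6, 37, 30, 11, 33, 9}, right has 0 { }.
      Root 33: left subtree has 7 nodes {21, 29, 19, 6, 37, 30, 11}, right has 1 {9}.
        Root 30: left subtree has 5 nodes {21, 29, 19, 6, 37}, right has 1 {11}.
          Root 37: left subtree has 4 nodes {21, 29, 19, 6}, right has 0 { }.
            Root 19: left subtree has 2 nodes {21, 29}, right has 1 {6}.
              Root 29: left subtree has 1 node {21}, right has 0 { }.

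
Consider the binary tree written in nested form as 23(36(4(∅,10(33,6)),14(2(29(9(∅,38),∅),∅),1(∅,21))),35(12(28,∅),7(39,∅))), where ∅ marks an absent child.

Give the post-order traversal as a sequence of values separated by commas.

Post-order visits the left subtree, then the right subtree, then the node.
At 23: go left to 36.
  At 36: go left to 4.
    At 4: no left child.
    At 4: go right to 10.
      At 10: go left to 33.
        33 is a leaf — visit 33.
      At 10: go right to 6.
        6 is a leaf — visit 6.
      Visit 10.
    Visit 4.
  At 36: go right to 14.
    At 14: go left to 2.
      At 2: go left to 29.
        At 29: go left to 9.
          At 9: no left child.
          At 9: go right to 38.
            38 is a leaf — visit 38.
          Visit 9.
        At 29: no right child.
        Visit 29.
      At 2: no right child.
      Visit 2.
    At 14: go right to 1.
      At 1: no left child.
      At 1: go right to 21.
        21 is a leaf — visit 21.
      Visit 1.
    Visit 14.
  Visit 36.
At 23: go right to 35.
  At 35: go left to 12.
    At 12: go left to 28.
      28 is a leaf — visit 28.
    At 12: no right child.
    Visit 12.
  At 35: go right to 7.
    At 7: go left to 39.
      39 is a leaf — visit 39.
    At 7: no right child.
    Visit 7.
  Visit 35.
Visit 23.

33, 6, 10, 4, 38, 9, 29, 2, 21, 1, 14, 36, 28, 12, 39, 7, 35, 23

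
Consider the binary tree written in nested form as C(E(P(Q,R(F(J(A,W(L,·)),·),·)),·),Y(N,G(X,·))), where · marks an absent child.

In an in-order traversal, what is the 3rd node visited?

In-order visits the left subtree, then the node, then the right subtree.
At C: go left to E.
  At E: go left to P.
    At P: go left to Q.
      Q is a leaf — visit Q.
    Visit P.
    At P: go right to R.
      At R: go left to F.
        At F: go left to J.
          At J: go left to A.
            A is a leaf — visit A.
          Visit J.
          At J: go right to W.
            At W: go left to L.
              L is a leaf — visit L.
            Visit W.
            At W: no right child.
        Visit F.
        At F: no right child.
      Visit R.
      At R: no right child.
  Visit E.
  At E: no right child.
Visit C.
At C: go right to Y.
  At Y: go left to N.
    N is a leaf — visit N.
  Visit Y.
  At Y: go right to G.
    At G: go left to X.
      X is a leaf — visit X.
    Visit G.
    At G: no right child.
Full in-order sequence: Q, P, A, J, L, W, F, R, E, C, N, Y, X, G.

A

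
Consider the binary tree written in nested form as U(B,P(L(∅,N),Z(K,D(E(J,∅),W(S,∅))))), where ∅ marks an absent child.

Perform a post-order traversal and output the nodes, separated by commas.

B, N, L, K, J, E, S, W, D, Z, P, U

Post-order visits the left subtree, then the right subtree, then the node.
At U: go left to B.
  B is a leaf — visit B.
At U: go right to P.
  At P: go left to L.
    At L: no left child.
    At L: go right to N.
      N is a leaf — visit N.
    Visit L.
  At P: go right to Z.
    At Z: go left to K.
      K is a leaf — visit K.
    At Z: go right to D.
      At D: go left to E.
        At E: go left to J.
          J is a leaf — visit J.
        At E: no right child.
        Visit E.
      At D: go right to W.
        At W: go left to S.
          S is a leaf — visit S.
        At W: no right child.
        Visit W.
      Visit D.
    Visit Z.
  Visit P.
Visit U.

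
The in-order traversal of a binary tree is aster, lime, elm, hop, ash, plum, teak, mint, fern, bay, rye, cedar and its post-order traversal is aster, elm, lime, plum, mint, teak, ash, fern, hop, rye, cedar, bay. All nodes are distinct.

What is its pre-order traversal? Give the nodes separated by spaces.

bay hop lime aster elm fern ash teak plum mint cedar rye

The last element of post-order is the root; it splits in-order into left and right subtrees.
Root bay: left subtree has 9 nodes {aster, lime, elm, hop, ash, plum, teak, mint, fern}, right has 2 {rye, cedar}.
  Root hop: left subtree has 3 nodes {aster, lime, elm}, right has 5 {ash, plum, teak, mint, fern}.
    Root lime: left subtree has 1 node {aster}, right has 1 {elm}.
    Root fern: left subtree has 4 nodes {ash, plum, teak, mint}, right has 0 { }.
      Root ash: left subtree has 0 nodes { }, right has 3 {plum, teak, mint}.
        Root teak: left subtree has 1 node {plum}, right has 1 {mint}.
  Root cedar: left subtree has 1 node {rye}, right has 0 { }.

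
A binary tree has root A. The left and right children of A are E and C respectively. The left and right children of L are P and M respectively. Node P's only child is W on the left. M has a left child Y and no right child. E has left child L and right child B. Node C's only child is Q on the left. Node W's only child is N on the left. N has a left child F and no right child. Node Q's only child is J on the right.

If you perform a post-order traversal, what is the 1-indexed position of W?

Post-order visits the left subtree, then the right subtree, then the node.
At A: go left to E.
  At E: go left to L.
    At L: go left to P.
      At P: go left to W.
        At W: go left to N.
          At N: go left to F.
            F is a leaf — visit F.
          At N: no right child.
          Visit N.
        At W: no right child.
        Visit W.
      At P: no right child.
      Visit P.
    At L: go right to M.
      At M: go left to Y.
        Y is a leaf — visit Y.
      At M: no right child.
      Visit M.
    Visit L.
  At E: go right to B.
    B is a leaf — visit B.
  Visit E.
At A: go right to C.
  At C: go left to Q.
    At Q: no left child.
    At Q: go right to J.
      J is a leaf — visit J.
    Visit Q.
  At C: no right child.
  Visit C.
Visit A.
Full post-order sequence: F, N, W, P, Y, M, L, B, E, J, Q, C, A.

3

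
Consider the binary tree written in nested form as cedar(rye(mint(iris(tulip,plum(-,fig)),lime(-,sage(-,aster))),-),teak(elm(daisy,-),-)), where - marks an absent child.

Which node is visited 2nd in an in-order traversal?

iris

In-order visits the left subtree, then the node, then the right subtree.
At cedar: go left to rye.
  At rye: go left to mint.
    At mint: go left to iris.
      At iris: go left to tulip.
        tulip is a leaf — visit tulip.
      Visit iris.
      At iris: go right to plum.
        At plum: no left child.
        Visit plum.
        At plum: go right to fig.
          fig is a leaf — visit fig.
    Visit mint.
    At mint: go right to lime.
      At lime: no left child.
      Visit lime.
      At lime: go right to sage.
        At sage: no left child.
        Visit sage.
        At sage: go right to aster.
          aster is a leaf — visit aster.
  Visit rye.
  At rye: no right child.
Visit cedar.
At cedar: go right to teak.
  At teak: go left to elm.
    At elm: go left to daisy.
      daisy is a leaf — visit daisy.
    Visit elm.
    At elm: no right child.
  Visit teak.
  At teak: no right child.
Full in-order sequence: tulip, iris, plum, fig, mint, lime, sage, aster, rye, cedar, daisy, elm, teak.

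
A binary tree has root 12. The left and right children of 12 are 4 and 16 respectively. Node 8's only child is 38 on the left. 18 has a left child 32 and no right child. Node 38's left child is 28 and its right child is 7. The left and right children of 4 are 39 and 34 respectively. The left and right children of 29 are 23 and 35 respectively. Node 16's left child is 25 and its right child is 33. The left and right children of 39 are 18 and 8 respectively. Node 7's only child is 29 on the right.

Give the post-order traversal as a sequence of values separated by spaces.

32 18 28 23 35 29 7 38 8 39 34 4 25 33 16 12

Post-order visits the left subtree, then the right subtree, then the node.
At 12: go left to 4.
  At 4: go left to 39.
    At 39: go left to 18.
      At 18: go left to 32.
        32 is a leaf — visit 32.
      At 18: no right child.
      Visit 18.
    At 39: go right to 8.
      At 8: go left to 38.
        At 38: go left to 28.
          28 is a leaf — visit 28.
        At 38: go right to 7.
          At 7: no left child.
          At 7: go right to 29.
            At 29: go left to 23.
              23 is a leaf — visit 23.
            At 29: go right to 35.
              35 is a leaf — visit 35.
            Visit 29.
          Visit 7.
        Visit 38.
      At 8: no right child.
      Visit 8.
    Visit 39.
  At 4: go right to 34.
    34 is a leaf — visit 34.
  Visit 4.
At 12: go right to 16.
  At 16: go left to 25.
    25 is a leaf — visit 25.
  At 16: go right to 33.
    33 is a leaf — visit 33.
  Visit 16.
Visit 12.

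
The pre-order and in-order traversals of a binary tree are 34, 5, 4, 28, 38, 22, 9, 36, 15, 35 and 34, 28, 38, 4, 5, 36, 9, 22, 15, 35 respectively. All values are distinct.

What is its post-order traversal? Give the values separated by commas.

38, 28, 4, 36, 9, 35, 15, 22, 5, 34

The first element of pre-order is the root; it splits in-order into left and right subtrees.
Root 34: left subtree has 0 nodes { }, right has 9 {28, 38, 4, 5, 36, 9, 22, 15, 35}.
  Root 5: left subtree has 3 nodes {28, 38, 4}, right has 5 {36, 9, 22, 15, 35}.
    Root 4: left subtree has 2 nodes {28, 38}, right has 0 { }.
      Root 28: left subtree has 0 nodes { }, right has 1 {38}.
    Root 22: left subtree has 2 nodes {36, 9}, right has 2 {15, 35}.
      Root 9: left subtree has 1 node {36}, right has 0 { }.
      Root 15: left subtree has 0 nodes { }, right has 1 {35}.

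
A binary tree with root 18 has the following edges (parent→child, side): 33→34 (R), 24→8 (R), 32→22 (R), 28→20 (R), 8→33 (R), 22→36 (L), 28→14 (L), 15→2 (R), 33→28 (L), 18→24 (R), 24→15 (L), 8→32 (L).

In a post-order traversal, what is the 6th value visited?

14

Post-order visits the left subtree, then the right subtree, then the node.
At 18: no left child.
At 18: go right to 24.
  At 24: go left to 15.
    At 15: no left child.
    At 15: go right to 2.
      2 is a leaf — visit 2.
    Visit 15.
  At 24: go right to 8.
    At 8: go left to 32.
      At 32: no left child.
      At 32: go right to 22.
        At 22: go left to 36.
          36 is a leaf — visit 36.
        At 22: no right child.
        Visit 22.
      Visit 32.
    At 8: go right to 33.
      At 33: go left to 28.
        At 28: go left to 14.
          14 is a leaf — visit 14.
        At 28: go right to 20.
          20 is a leaf — visit 20.
        Visit 28.
      At 33: go right to 34.
        34 is a leaf — visit 34.
      Visit 33.
    Visit 8.
  Visit 24.
Visit 18.
Full post-order sequence: 2, 15, 36, 22, 32, 14, 20, 28, 34, 33, 8, 24, 18.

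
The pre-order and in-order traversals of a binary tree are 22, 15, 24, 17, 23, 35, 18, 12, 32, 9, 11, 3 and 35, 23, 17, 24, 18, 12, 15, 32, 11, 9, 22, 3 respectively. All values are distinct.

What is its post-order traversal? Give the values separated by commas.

35, 23, 17, 12, 18, 24, 11, 9, 32, 15, 3, 22

The first element of pre-order is the root; it splits in-order into left and right subtrees.
Root 22: left subtree has 10 nodes {35, 23, 17, 24, 18, 12, 15, 32, 11, 9}, right has 1 {3}.
  Root 15: left subtree has 6 nodes {35, 23, 17, 24, 18, 12}, right has 3 {32, 11, 9}.
    Root 24: left subtree has 3 nodes {35, 23, 17}, right has 2 {18, 12}.
      Root 17: left subtree has 2 nodes {35, 23}, right has 0 { }.
        Root 23: left subtree has 1 node {35}, right has 0 { }.
      Root 18: left subtree has 0 nodes { }, right has 1 {12}.
    Root 32: left subtree has 0 nodes { }, right has 2 {11, 9}.
      Root 9: left subtree has 1 node {11}, right has 0 { }.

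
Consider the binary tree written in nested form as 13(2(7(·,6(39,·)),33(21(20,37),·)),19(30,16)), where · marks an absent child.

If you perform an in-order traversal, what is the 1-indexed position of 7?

1

In-order visits the left subtree, then the node, then the right subtree.
At 13: go left to 2.
  At 2: go left to 7.
    At 7: no left child.
    Visit 7.
    At 7: go right to 6.
      At 6: go left to 39.
        39 is a leaf — visit 39.
      Visit 6.
      At 6: no right child.
  Visit 2.
  At 2: go right to 33.
    At 33: go left to 21.
      At 21: go left to 20.
        20 is a leaf — visit 20.
      Visit 21.
      At 21: go right to 37.
        37 is a leaf — visit 37.
    Visit 33.
    At 33: no right child.
Visit 13.
At 13: go right to 19.
  At 19: go left to 30.
    30 is a leaf — visit 30.
  Visit 19.
  At 19: go right to 16.
    16 is a leaf — visit 16.
Full in-order sequence: 7, 39, 6, 2, 20, 21, 37, 33, 13, 30, 19, 16.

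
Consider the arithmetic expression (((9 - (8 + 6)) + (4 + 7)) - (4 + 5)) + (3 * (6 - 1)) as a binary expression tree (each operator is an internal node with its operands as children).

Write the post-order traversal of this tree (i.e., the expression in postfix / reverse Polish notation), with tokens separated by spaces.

Post-order on an expression tree gives postfix notation: for each operator, emit left operand, right operand, then the operator.

9 8 6 + - 4 7 + + 4 5 + - 3 6 1 - * +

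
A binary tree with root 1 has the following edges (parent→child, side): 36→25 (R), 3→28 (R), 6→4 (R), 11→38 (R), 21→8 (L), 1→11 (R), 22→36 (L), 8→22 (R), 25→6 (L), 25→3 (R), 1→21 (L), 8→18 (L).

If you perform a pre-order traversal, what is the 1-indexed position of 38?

Pre-order visits the node, then its left subtree, then its right subtree.
Visit 1.
At 1: go left to 21.
  Visit 21.
  At 21: go left to 8.
    Visit 8.
    At 8: go left to 18.
      18 is a leaf — visit 18.
    At 8: go right to 22.
      Visit 22.
      At 22: go left to 36.
        Visit 36.
        At 36: no left child.
        At 36: go right to 25.
          Visit 25.
          At 25: go left to 6.
            Visit 6.
            At 6: no left child.
            At 6: go right to 4.
              4 is a leaf — visit 4.
          At 25: go right to 3.
            Visit 3.
            At 3: no left child.
            At 3: go right to 28.
              28 is a leaf — visit 28.
      At 22: no right child.
  At 21: no right child.
At 1: go right to 11.
  Visit 11.
  At 11: no left child.
  At 11: go right to 38.
    38 is a leaf — visit 38.
Full pre-order sequence: 1, 21, 8, 18, 22, 36, 25, 6, 4, 3, 28, 11, 38.

13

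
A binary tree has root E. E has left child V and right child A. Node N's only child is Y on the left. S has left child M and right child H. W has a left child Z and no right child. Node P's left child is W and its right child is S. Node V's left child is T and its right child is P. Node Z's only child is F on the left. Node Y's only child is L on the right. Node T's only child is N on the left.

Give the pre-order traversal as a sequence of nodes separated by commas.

Pre-order visits the node, then its left subtree, then its right subtree.
Visit E.
At E: go left to V.
  Visit V.
  At V: go left to T.
    Visit T.
    At T: go left to N.
      Visit N.
      At N: go left to Y.
        Visit Y.
        At Y: no left child.
        At Y: go right to L.
          L is a leaf — visit L.
      At N: no right child.
    At T: no right child.
  At V: go right to P.
    Visit P.
    At P: go left to W.
      Visit W.
      At W: go left to Z.
        Visit Z.
        At Z: go left to F.
          F is a leaf — visit F.
        At Z: no right child.
      At W: no right child.
    At P: go right to S.
      Visit S.
      At S: go left to M.
        M is a leaf — visit M.
      At S: go right to H.
        H is a leaf — visit H.
At E: go right to A.
  A is a leaf — visit A.

E, V, T, N, Y, L, P, W, Z, F, S, M, H, A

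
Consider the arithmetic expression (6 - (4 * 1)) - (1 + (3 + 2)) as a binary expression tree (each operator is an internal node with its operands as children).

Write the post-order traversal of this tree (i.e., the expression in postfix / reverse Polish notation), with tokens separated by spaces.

6 4 1 * - 1 3 2 + + -

Post-order on an expression tree gives postfix notation: for each operator, emit left operand, right operand, then the operator.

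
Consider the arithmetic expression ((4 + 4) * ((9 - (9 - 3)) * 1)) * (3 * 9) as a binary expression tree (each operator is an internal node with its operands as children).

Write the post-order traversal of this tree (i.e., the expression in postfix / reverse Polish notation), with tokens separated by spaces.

Post-order on an expression tree gives postfix notation: for each operator, emit left operand, right operand, then the operator.

4 4 + 9 9 3 - - 1 * * 3 9 * *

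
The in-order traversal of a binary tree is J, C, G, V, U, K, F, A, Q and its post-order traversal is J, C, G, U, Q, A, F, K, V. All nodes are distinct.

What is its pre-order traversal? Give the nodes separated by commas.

The last element of post-order is the root; it splits in-order into left and right subtrees.
Root V: left subtree has 3 nodes {J, C, G}, right has 5 {U, K, F, A, Q}.
  Root G: left subtree has 2 nodes {J, C}, right has 0 { }.
    Root C: left subtree has 1 node {J}, right has 0 { }.
  Root K: left subtree has 1 node {U}, right has 3 {F, A, Q}.
    Root F: left subtree has 0 nodes { }, right has 2 {A, Q}.
      Root A: left subtree has 0 nodes { }, right has 1 {Q}.

V, G, C, J, K, U, F, A, Q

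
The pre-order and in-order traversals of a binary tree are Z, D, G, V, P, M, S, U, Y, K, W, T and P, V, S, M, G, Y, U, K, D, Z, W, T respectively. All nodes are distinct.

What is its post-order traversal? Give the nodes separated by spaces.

The first element of pre-order is the root; it splits in-order into left and right subtrees.
Root Z: left subtree has 9 nodes {P, V, S, M, G, Y, U, K, D}, right has 2 {W, T}.
  Root D: left subtree has 8 nodes {P, V, S, M, G, Y, U, K}, right has 0 { }.
    Root G: left subtree has 4 nodes {P, V, S, M}, right has 3 {Y, U, K}.
      Root V: left subtree has 1 node {P}, right has 2 {S, M}.
        Root M: left subtree has 1 node {S}, right has 0 { }.
      Root U: left subtree has 1 node {Y}, right has 1 {K}.
  Root W: left subtree has 0 nodes { }, right has 1 {T}.

P S M V Y K U G D T W Z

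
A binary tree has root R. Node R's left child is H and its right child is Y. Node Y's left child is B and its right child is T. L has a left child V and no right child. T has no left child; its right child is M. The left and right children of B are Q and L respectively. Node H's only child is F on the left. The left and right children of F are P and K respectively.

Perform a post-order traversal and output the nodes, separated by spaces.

P K F H Q V L B M T Y R

Post-order visits the left subtree, then the right subtree, then the node.
At R: go left to H.
  At H: go left to F.
    At F: go left to P.
      P is a leaf — visit P.
    At F: go right to K.
      K is a leaf — visit K.
    Visit F.
  At H: no right child.
  Visit H.
At R: go right to Y.
  At Y: go left to B.
    At B: go left to Q.
      Q is a leaf — visit Q.
    At B: go right to L.
      At L: go left to V.
        V is a leaf — visit V.
      At L: no right child.
      Visit L.
    Visit B.
  At Y: go right to T.
    At T: no left child.
    At T: go right to M.
      M is a leaf — visit M.
    Visit T.
  Visit Y.
Visit R.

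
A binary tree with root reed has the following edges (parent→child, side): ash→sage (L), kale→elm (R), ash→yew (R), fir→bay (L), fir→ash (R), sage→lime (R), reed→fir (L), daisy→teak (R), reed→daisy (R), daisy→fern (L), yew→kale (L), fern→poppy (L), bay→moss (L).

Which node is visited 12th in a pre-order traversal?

fern

Pre-order visits the node, then its left subtree, then its right subtree.
Visit reed.
At reed: go left to fir.
  Visit fir.
  At fir: go left to bay.
    Visit bay.
    At bay: go left to moss.
      moss is a leaf — visit moss.
    At bay: no right child.
  At fir: go right to ash.
    Visit ash.
    At ash: go left to sage.
      Visit sage.
      At sage: no left child.
      At sage: go right to lime.
        lime is a leaf — visit lime.
    At ash: go right to yew.
      Visit yew.
      At yew: go left to kale.
        Visit kale.
        At kale: no left child.
        At kale: go right to elm.
          elm is a leaf — visit elm.
      At yew: no right child.
At reed: go right to daisy.
  Visit daisy.
  At daisy: go left to fern.
    Visit fern.
    At fern: go left to poppy.
      poppy is a leaf — visit poppy.
    At fern: no right child.
  At daisy: go right to teak.
    teak is a leaf — visit teak.
Full pre-order sequence: reed, fir, bay, moss, ash, sage, lime, yew, kale, elm, daisy, fern, poppy, teak.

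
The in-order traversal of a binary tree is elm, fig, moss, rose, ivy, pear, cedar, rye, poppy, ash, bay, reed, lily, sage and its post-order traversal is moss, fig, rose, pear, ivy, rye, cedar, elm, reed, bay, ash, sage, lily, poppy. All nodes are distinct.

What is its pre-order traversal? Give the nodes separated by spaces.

poppy elm cedar ivy rose fig moss pear rye lily ash bay reed sage

The last element of post-order is the root; it splits in-order into left and right subtrees.
Root poppy: left subtree has 8 nodes {elm, fig, moss, rose, ivy, pear, cedar, rye}, right has 5 {ash, bay, reed, lily, sage}.
  Root elm: left subtree has 0 nodes { }, right has 7 {fig, moss, rose, ivy, pear, cedar, rye}.
    Root cedar: left subtree has 5 nodes {fig, moss, rose, ivy, pear}, right has 1 {rye}.
      Root ivy: left subtree has 3 nodes {fig, moss, rose}, right has 1 {pear}.
        Root rose: left subtree has 2 nodes {fig, moss}, right has 0 { }.
          Root fig: left subtree has 0 nodes { }, right has 1 {moss}.
  Root lily: left subtree has 3 nodes {ash, bay, reed}, right has 1 {sage}.
    Root ash: left subtree has 0 nodes { }, right has 2 {bay, reed}.
      Root bay: left subtree has 0 nodes { }, right has 1 {reed}.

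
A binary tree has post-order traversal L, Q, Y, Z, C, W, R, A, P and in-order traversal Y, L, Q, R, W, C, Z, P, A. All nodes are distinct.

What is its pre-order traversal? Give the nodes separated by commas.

The last element of post-order is the root; it splits in-order into left and right subtrees.
Root P: left subtree has 7 nodes {Y, L, Q, R, W, C, Z}, right has 1 {A}.
  Root R: left subtree has 3 nodes {Y, L, Q}, right has 3 {W, C, Z}.
    Root Y: left subtree has 0 nodes { }, right has 2 {L, Q}.
      Root Q: left subtree has 1 node {L}, right has 0 { }.
    Root W: left subtree has 0 nodes { }, right has 2 {C, Z}.
      Root C: left subtree has 0 nodes { }, right has 1 {Z}.

P, R, Y, Q, L, W, C, Z, A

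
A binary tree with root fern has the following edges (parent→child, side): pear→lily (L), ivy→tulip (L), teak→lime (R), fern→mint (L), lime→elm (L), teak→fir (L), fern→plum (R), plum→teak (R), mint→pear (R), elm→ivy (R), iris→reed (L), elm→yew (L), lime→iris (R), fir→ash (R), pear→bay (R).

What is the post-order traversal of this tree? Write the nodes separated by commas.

Post-order visits the left subtree, then the right subtree, then the node.
At fern: go left to mint.
  At mint: no left child.
  At mint: go right to pear.
    At pear: go left to lily.
      lily is a leaf — visit lily.
    At pear: go right to bay.
      bay is a leaf — visit bay.
    Visit pear.
  Visit mint.
At fern: go right to plum.
  At plum: no left child.
  At plum: go right to teak.
    At teak: go left to fir.
      At fir: no left child.
      At fir: go right to ash.
        ash is a leaf — visit ash.
      Visit fir.
    At teak: go right to lime.
      At lime: go left to elm.
        At elm: go left to yew.
          yew is a leaf — visit yew.
        At elm: go right to ivy.
          At ivy: go left to tulip.
            tulip is a leaf — visit tulip.
          At ivy: no right child.
          Visit ivy.
        Visit elm.
      At lime: go right to iris.
        At iris: go left to reed.
          reed is a leaf — visit reed.
        At iris: no right child.
        Visit iris.
      Visit lime.
    Visit teak.
  Visit plum.
Visit fern.

lily, bay, pear, mint, ash, fir, yew, tulip, ivy, elm, reed, iris, lime, teak, plum, fern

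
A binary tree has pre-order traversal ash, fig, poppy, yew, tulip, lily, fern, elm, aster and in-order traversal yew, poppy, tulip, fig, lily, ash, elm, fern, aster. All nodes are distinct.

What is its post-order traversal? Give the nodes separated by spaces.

yew tulip poppy lily fig elm aster fern ash

The first element of pre-order is the root; it splits in-order into left and right subtrees.
Root ash: left subtree has 5 nodes {yew, poppy, tulip, fig, lily}, right has 3 {elm, fern, aster}.
  Root fig: left subtree has 3 nodes {yew, poppy, tulip}, right has 1 {lily}.
    Root poppy: left subtree has 1 node {yew}, right has 1 {tulip}.
  Root fern: left subtree has 1 node {elm}, right has 1 {aster}.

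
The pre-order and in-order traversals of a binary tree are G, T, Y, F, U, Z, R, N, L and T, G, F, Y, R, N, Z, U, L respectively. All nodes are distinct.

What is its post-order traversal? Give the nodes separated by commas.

The first element of pre-order is the root; it splits in-order into left and right subtrees.
Root G: left subtree has 1 node {T}, right has 7 {F, Y, R, N, Z, U, L}.
  Root Y: left subtree has 1 node {F}, right has 5 {R, N, Z, U, L}.
    Root U: left subtree has 3 nodes {R, N, Z}, right has 1 {L}.
      Root Z: left subtree has 2 nodes {R, N}, right has 0 { }.
        Root R: left subtree has 0 nodes { }, right has 1 {N}.

T, F, N, R, Z, L, U, Y, G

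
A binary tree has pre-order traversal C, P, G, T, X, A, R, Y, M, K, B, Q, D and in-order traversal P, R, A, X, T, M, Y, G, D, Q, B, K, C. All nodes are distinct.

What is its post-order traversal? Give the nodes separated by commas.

R, A, X, M, Y, T, D, Q, B, K, G, P, C

The first element of pre-order is the root; it splits in-order into left and right subtrees.
Root C: left subtree has 12 nodes {P, R, A, X, T, M, Y, G, D, Q, B, K}, right has 0 { }.
  Root P: left subtree has 0 nodes { }, right has 11 {R, A, X, T, M, Y, G, D, Q, B, K}.
    Root G: left subtree has 6 nodes {R, A, X, T, M, Y}, right has 4 {D, Q, B, K}.
      Root T: left subtree has 3 nodes {R, A, X}, right has 2 {M, Y}.
        Root X: left subtree has 2 nodes {R, A}, right has 0 { }.
          Root A: left subtree has 1 node {R}, right has 0 { }.
        Root Y: left subtree has 1 node {M}, right has 0 { }.
      Root K: left subtree has 3 nodes {D, Q, B}, right has 0 { }.
        Root B: left subtree has 2 nodes {D, Q}, right has 0 { }.
          Root Q: left subtree has 1 node {D}, right has 0 { }.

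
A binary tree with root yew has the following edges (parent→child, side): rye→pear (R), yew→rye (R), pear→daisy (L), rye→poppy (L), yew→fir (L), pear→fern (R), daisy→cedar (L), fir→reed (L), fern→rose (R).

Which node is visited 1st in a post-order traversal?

Post-order visits the left subtree, then the right subtree, then the node.
At yew: go left to fir.
  At fir: go left to reed.
    reed is a leaf — visit reed.
  At fir: no right child.
  Visit fir.
At yew: go right to rye.
  At rye: go left to poppy.
    poppy is a leaf — visit poppy.
  At rye: go right to pear.
    At pear: go left to daisy.
      At daisy: go left to cedar.
        cedar is a leaf — visit cedar.
      At daisy: no right child.
      Visit daisy.
    At pear: go right to fern.
      At fern: no left child.
      At fern: go right to rose.
        rose is a leaf — visit rose.
      Visit fern.
    Visit pear.
  Visit rye.
Visit yew.
Full post-order sequence: reed, fir, poppy, cedar, daisy, rose, fern, pear, rye, yew.

reed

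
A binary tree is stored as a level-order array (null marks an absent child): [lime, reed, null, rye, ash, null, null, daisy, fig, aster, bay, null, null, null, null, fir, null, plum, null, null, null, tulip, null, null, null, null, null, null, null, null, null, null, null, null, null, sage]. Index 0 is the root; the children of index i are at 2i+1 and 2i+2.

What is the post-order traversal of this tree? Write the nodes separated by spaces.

fir daisy sage plum fig rye aster tulip bay ash reed lime

Post-order visits the left subtree, then the right subtree, then the node.
At lime: go left to reed.
  At reed: go left to rye.
    At rye: go left to daisy.
      At daisy: go left to fir.
        fir is a leaf — visit fir.
      At daisy: no right child.
      Visit daisy.
    At rye: go right to fig.
      At fig: go left to plum.
        At plum: go left to sage.
          sage is a leaf — visit sage.
        At plum: no right child.
        Visit plum.
      At fig: no right child.
      Visit fig.
    Visit rye.
  At reed: go right to ash.
    At ash: go left to aster.
      aster is a leaf — visit aster.
    At ash: go right to bay.
      At bay: go left to tulip.
        tulip is a leaf — visit tulip.
      At bay: no right child.
      Visit bay.
    Visit ash.
  Visit reed.
At lime: no right child.
Visit lime.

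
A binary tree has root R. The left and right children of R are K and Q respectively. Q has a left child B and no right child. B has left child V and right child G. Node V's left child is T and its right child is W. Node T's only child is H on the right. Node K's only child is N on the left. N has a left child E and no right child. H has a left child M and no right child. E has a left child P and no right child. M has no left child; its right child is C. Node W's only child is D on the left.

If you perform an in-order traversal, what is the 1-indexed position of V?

10

In-order visits the left subtree, then the node, then the right subtree.
At R: go left to K.
  At K: go left to N.
    At N: go left to E.
      At E: go left to P.
        P is a leaf — visit P.
      Visit E.
      At E: no right child.
    Visit N.
    At N: no right child.
  Visit K.
  At K: no right child.
Visit R.
At R: go right to Q.
  At Q: go left to B.
    At B: go left to V.
      At V: go left to T.
        At T: no left child.
        Visit T.
        At T: go right to H.
          At H: go left to M.
            At M: no left child.
            Visit M.
            At M: go right to C.
              C is a leaf — visit C.
          Visit H.
          At H: no right child.
      Visit V.
      At V: go right to W.
        At W: go left to D.
          D is a leaf — visit D.
        Visit W.
        At W: no right child.
    Visit B.
    At B: go right to G.
      G is a leaf — visit G.
  Visit Q.
  At Q: no right child.
Full in-order sequence: P, E, N, K, R, T, M, C, H, V, D, W, B, G, Q.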